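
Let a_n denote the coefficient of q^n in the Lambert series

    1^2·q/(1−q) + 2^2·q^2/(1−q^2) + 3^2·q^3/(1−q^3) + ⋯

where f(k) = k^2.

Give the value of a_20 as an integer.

[q^20] f(1)=1,f(2)=4,f(4)=16,f(5)=25,f(10)=100,f(20)=400 ⇒ 546

a_20 = 546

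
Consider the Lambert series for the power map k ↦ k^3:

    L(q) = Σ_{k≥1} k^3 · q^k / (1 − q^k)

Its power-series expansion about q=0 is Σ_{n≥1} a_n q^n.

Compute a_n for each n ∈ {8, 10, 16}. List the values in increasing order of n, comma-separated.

q^8  k|8↦f(k): 8:512 4:64 2:8 1:1  a_8=585
q^10  k|10↦f(k): 1:1 2:8 5:125 10:1000  a_10=1134
d|16:{16,8,4,2,1}  Σf=4096+512+64+8+1=4681

585, 1134, 4681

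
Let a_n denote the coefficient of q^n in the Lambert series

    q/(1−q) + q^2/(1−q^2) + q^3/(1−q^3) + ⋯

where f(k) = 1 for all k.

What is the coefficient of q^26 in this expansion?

a_26 = 4

n=26: 1·26 2·13 13·2 26·1  f→[1+1+1+1]=4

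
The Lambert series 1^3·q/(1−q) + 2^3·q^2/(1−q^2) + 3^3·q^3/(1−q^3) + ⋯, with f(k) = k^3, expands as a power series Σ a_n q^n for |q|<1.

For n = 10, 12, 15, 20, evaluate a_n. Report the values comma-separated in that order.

n=10: 1·10 2·5 5·2 10·1  f→[1+8+125+1000]=1134
d|12:{1,2,3,4,6,12}  Σf=1+8+27+64+216+1728=2044
n=15: 15·1 5·3 3·5 1·15  f→[3375+125+27+1]=3528
d|20:{20,10,5,4,2,1}  Σf=8000+1000+125+64+8+1=9198

1134, 2044, 3528, 9198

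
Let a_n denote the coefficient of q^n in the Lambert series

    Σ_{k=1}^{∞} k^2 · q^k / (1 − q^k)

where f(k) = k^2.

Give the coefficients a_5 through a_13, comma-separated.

q^5  k|5↦f(k): 5:25 1:1  a_5=26
[q^6] f(1)=1,f(2)=4,f(3)=9,f(6)=36 ⇒ 50
d|7:{7,1}  Σf=49+1=50
n=8: 1·8 2·4 4·2 8·1  f→[1+4+16+64]=85
q^9  k|9↦f(k): 9:81 3:9 1:1  a_9=91
q^10  k|10↦f(k): 10:100 5:25 2:4 1:1  a_10=130
[q^11] f(11)=121,f(1)=1 ⇒ 122
[q^12] f(12)=144,f(6)=36,f(4)=16,f(3)=9,f(2)=4,f(1)=1 ⇒ 210
n=13: 13·1 1·13  f→[169+1]=170

26, 50, 50, 85, 91, 130, 122, 210, 170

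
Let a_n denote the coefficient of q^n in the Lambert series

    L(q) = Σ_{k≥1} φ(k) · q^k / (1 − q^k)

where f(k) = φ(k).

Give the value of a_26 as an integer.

d|26:{26,13,2,1}  Σφ=12+12+1+1=26

a_26 = 26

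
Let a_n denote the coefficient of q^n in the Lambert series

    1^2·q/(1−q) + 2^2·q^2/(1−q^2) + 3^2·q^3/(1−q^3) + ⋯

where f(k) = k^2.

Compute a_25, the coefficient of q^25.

[q^25] f(1)=1,f(5)=25,f(25)=625 ⇒ 651

a_25 = 651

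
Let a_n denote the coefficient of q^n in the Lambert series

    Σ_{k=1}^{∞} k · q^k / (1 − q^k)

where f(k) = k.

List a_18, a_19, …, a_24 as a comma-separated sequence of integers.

39, 20, 42, 32, 36, 24, 60

q^18  k|18↦f(k): 18:18 9:9 6:6 3:3 2:2 1:1  a_18=39
d|19:{19,1}  Σf=19+1=20
n=20: 1·20 2·10 4·5 5·4 10·2 20·1  f→[1+2+4+5+10+20]=42
n=21: 1·21 3·7 7·3 21·1  f→[1+3+7+21]=32
n=22: 22·1 11·2 2·11 1·22  f→[22+11+2+1]=36
[q^23] f(23)=23,f(1)=1 ⇒ 24
[q^24] f(24)=24,f(12)=12,f(8)=8,f(6)=6,f(4)=4,f(3)=3,f(2)=2,f(1)=1 ⇒ 60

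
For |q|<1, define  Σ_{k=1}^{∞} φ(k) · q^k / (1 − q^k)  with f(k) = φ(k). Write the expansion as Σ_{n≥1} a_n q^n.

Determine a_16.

[q^16] φ(1)=1,φ(2)=1,φ(4)=2,φ(8)=4,φ(16)=8 ⇒ 16

a_16 = 16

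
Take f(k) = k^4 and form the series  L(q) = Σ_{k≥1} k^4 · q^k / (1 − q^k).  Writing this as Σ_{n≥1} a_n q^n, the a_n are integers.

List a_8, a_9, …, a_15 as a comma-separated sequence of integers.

4369, 6643, 10642, 14642, 22386, 28562, 40834, 51332

d|8:{1,2,4,8}  Σf=1+16+256+4096=4369
[q^9] f(1)=1,f(3)=81,f(9)=6561 ⇒ 6643
q^10  k|10↦f(k): 10:10000 5:625 2:16 1:1  a_10=10642
[q^11] f(1)=1,f(11)=14641 ⇒ 14642
d|12:{1,2,3,4,6,12}  Σf=1+16+81+256+1296+20736=22386
d|13:{13,1}  Σf=28561+1=28562
n=14: 14·1 7·2 2·7 1·14  f→[38416+2401+16+1]=40834
n=15: 1·15 3·5 5·3 15·1  f→[1+81+625+50625]=51332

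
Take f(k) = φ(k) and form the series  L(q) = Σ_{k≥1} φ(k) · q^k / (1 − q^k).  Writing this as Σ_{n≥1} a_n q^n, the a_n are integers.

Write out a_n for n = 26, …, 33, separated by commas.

[q^26] φ(1)=1,φ(2)=1,φ(13)=12,φ(26)=12 ⇒ 26
[q^27] φ(27)=18,φ(9)=6,φ(3)=2,φ(1)=1 ⇒ 27
d|28:{28,14,7,4,2,1}  Σφ=12+6+6+2+1+1=28
n=29: 1·29 29·1  φ→[1+28]=29
q^30  k|30↦φ(k): 1:1 2:1 3:2 5:4 6:2 10:4 15:8 30:8  a_30=30
n=31: 31·1 1·31  φ→[30+1]=31
q^32  k|32↦φ(k): 1:1 2:1 4:2 8:4 16:8 32:16  a_32=32
n=33: 1·33 3·11 11·3 33·1  φ→[1+2+10+20]=33

26, 27, 28, 29, 30, 31, 32, 33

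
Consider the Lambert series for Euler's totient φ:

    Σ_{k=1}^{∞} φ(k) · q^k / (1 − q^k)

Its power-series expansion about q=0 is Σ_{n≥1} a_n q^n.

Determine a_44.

n=44: 1·44 2·22 4·11 11·4 22·2 44·1  φ→[1+1+2+10+10+20]=44

a_44 = 44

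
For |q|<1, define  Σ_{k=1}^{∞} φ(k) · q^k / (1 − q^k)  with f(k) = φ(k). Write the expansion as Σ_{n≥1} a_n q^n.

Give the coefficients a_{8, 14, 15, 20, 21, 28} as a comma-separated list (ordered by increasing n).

[q^8] φ(1)=1,φ(2)=1,φ(4)=2,φ(8)=4 ⇒ 8
d|14:{1,2,7,14}  Σφ=1+1+6+6=14
[q^15] φ(1)=1,φ(3)=2,φ(5)=4,φ(15)=8 ⇒ 15
q^20  k|20↦φ(k): 1:1 2:1 4:2 5:4 10:4 20:8  a_20=20
[q^21] φ(1)=1,φ(3)=2,φ(7)=6,φ(21)=12 ⇒ 21
d|28:{1,2,4,7,14,28}  Σφ=1+1+2+6+6+12=28

8, 14, 15, 20, 21, 28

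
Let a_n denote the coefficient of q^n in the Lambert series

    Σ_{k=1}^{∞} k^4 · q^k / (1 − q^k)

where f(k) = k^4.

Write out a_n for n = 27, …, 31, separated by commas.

q^27  k|27↦f(k): 27:531441 9:6561 3:81 1:1  a_27=538084
[q^28] f(28)=614656,f(14)=38416,f(7)=2401,f(4)=256,f(2)=16,f(1)=1 ⇒ 655746
n=29: 29·1 1·29  f→[707281+1]=707282
[q^30] f(1)=1,f(2)=16,f(3)=81,f(5)=625,f(6)=1296,f(10)=10000,f(15)=50625,f(30)=810000 ⇒ 872644
n=31: 31·1 1·31  f→[923521+1]=923522

538084, 655746, 707282, 872644, 923522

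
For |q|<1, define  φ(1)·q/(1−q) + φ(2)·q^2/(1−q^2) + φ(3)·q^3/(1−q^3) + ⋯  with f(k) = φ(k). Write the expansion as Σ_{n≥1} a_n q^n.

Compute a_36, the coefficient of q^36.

[q^36] φ(1)=1,φ(2)=1,φ(3)=2,φ(4)=2,φ(6)=2,φ(9)=6,φ(12)=4,φ(18)=6,φ(36)=12 ⇒ 36

a_36 = 36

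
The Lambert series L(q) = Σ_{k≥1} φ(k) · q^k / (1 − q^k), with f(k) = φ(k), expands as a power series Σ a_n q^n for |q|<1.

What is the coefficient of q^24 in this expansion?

q^24  k|24↦φ(k): 24:8 12:4 8:4 6:2 4:2 3:2 2:1 1:1  a_24=24

a_24 = 24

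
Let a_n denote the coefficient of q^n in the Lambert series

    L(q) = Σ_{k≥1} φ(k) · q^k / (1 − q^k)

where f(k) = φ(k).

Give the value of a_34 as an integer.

d|34:{1,2,17,34}  Σφ=1+1+16+16=34

a_34 = 34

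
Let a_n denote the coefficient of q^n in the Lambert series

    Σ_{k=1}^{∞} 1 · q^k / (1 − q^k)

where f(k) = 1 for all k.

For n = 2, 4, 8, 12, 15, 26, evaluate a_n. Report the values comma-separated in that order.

q^2  k|2↦f(k): 1:1 2:1  a_2=2
[q^4] f(4)=1,f(2)=1,f(1)=1 ⇒ 3
d|8:{8,4,2,1}  Σf=1+1+1+1=4
n=12: 12·1 6·2 4·3 3·4 2·6 1·12  f→[1+1+1+1+1+1]=6
q^15  k|15↦f(k): 1:1 3:1 5:1 15:1  a_15=4
n=26: 26·1 13·2 2·13 1·26  f→[1+1+1+1]=4

2, 3, 4, 6, 4, 4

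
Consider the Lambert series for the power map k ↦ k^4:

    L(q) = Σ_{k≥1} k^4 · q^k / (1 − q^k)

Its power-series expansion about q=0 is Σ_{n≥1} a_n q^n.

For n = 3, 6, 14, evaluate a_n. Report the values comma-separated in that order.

82, 1394, 40834

q^3  k|3↦f(k): 3:81 1:1  a_3=82
n=6: 1·6 2·3 3·2 6·1  f→[1+16+81+1296]=1394
q^14  k|14↦f(k): 14:38416 7:2401 2:16 1:1  a_14=40834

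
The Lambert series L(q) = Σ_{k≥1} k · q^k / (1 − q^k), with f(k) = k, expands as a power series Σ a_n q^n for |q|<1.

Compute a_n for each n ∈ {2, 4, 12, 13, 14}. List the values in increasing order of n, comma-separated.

[q^2] f(2)=2,f(1)=1 ⇒ 3
[q^4] f(4)=4,f(2)=2,f(1)=1 ⇒ 7
d|12:{12,6,4,3,2,1}  Σf=12+6+4+3+2+1=28
[q^13] f(1)=1,f(13)=13 ⇒ 14
d|14:{14,7,2,1}  Σf=14+7+2+1=24

3, 7, 28, 14, 24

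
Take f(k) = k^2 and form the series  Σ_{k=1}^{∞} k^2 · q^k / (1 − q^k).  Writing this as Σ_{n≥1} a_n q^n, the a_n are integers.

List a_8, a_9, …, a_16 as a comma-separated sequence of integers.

q^8  k|8↦f(k): 1:1 2:4 4:16 8:64  a_8=85
d|9:{1,3,9}  Σf=1+9+81=91
d|10:{10,5,2,1}  Σf=100+25+4+1=130
n=11: 11·1 1·11  f→[121+1]=122
q^12  k|12↦f(k): 1:1 2:4 3:9 4:16 6:36 12:144  a_12=210
d|13:{1,13}  Σf=1+169=170
[q^14] f(1)=1,f(2)=4,f(7)=49,f(14)=196 ⇒ 250
[q^15] f(1)=1,f(3)=9,f(5)=25,f(15)=225 ⇒ 260
n=16: 1·16 2·8 4·4 8·2 16·1  f→[1+4+16+64+256]=341

85, 91, 130, 122, 210, 170, 250, 260, 341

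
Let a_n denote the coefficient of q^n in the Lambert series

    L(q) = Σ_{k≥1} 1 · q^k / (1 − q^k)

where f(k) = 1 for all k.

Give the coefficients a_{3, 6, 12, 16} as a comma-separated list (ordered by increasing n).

2, 4, 6, 5

n=3: 3·1 1·3  f→[1+1]=2
n=6: 6·1 3·2 2·3 1·6  f→[1+1+1+1]=4
q^12  k|12↦f(k): 1:1 2:1 3:1 4:1 6:1 12:1  a_12=6
q^16  k|16↦f(k): 1:1 2:1 4:1 8:1 16:1  a_16=5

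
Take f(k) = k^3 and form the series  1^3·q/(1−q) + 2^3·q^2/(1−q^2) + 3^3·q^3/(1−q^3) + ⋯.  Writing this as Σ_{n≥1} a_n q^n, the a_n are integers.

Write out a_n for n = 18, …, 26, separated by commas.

n=18: 1·18 2·9 3·6 6·3 9·2 18·1  f→[1+8+27+216+729+5832]=6813
d|19:{19,1}  Σf=6859+1=6860
q^20  k|20↦f(k): 1:1 2:8 4:64 5:125 10:1000 20:8000  a_20=9198
q^21  k|21↦f(k): 21:9261 7:343 3:27 1:1  a_21=9632
n=22: 1·22 2·11 11·2 22·1  f→[1+8+1331+10648]=11988
n=23: 23·1 1·23  f→[12167+1]=12168
d|24:{24,12,8,6,4,3,2,1}  Σf=13824+1728+512+216+64+27+8+1=16380
d|25:{1,5,25}  Σf=1+125+15625=15751
[q^26] f(1)=1,f(2)=8,f(13)=2197,f(26)=17576 ⇒ 19782

6813, 6860, 9198, 9632, 11988, 12168, 16380, 15751, 19782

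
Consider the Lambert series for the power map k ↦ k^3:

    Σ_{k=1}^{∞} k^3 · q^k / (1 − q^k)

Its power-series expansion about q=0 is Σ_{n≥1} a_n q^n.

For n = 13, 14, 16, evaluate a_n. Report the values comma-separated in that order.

2198, 3096, 4681

[q^13] f(13)=2197,f(1)=1 ⇒ 2198
q^14  k|14↦f(k): 14:2744 7:343 2:8 1:1  a_14=3096
[q^16] f(1)=1,f(2)=8,f(4)=64,f(8)=512,f(16)=4096 ⇒ 4681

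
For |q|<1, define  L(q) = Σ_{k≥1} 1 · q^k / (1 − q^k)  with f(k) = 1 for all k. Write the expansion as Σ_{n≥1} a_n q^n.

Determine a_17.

d|17:{1,17}  Σf=1+1=2

a_17 = 2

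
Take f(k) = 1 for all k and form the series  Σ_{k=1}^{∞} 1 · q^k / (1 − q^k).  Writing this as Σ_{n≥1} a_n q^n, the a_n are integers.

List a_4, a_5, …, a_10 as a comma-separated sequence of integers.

3, 2, 4, 2, 4, 3, 4

d|4:{4,2,1}  Σf=1+1+1=3
n=5: 1·5 5·1  f→[1+1]=2
[q^6] f(6)=1,f(3)=1,f(2)=1,f(1)=1 ⇒ 4
d|7:{7,1}  Σf=1+1=2
[q^8] f(1)=1,f(2)=1,f(4)=1,f(8)=1 ⇒ 4
d|9:{9,3,1}  Σf=1+1+1=3
q^10  k|10↦f(k): 1:1 2:1 5:1 10:1  a_10=4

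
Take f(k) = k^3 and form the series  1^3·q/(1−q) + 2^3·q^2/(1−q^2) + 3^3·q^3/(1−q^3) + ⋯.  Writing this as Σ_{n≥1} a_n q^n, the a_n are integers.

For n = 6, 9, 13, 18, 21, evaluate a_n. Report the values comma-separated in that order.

252, 757, 2198, 6813, 9632

[q^6] f(1)=1,f(2)=8,f(3)=27,f(6)=216 ⇒ 252
q^9  k|9↦f(k): 9:729 3:27 1:1  a_9=757
[q^13] f(13)=2197,f(1)=1 ⇒ 2198
d|18:{1,2,3,6,9,18}  Σf=1+8+27+216+729+5832=6813
n=21: 21·1 7·3 3·7 1·21  f→[9261+343+27+1]=9632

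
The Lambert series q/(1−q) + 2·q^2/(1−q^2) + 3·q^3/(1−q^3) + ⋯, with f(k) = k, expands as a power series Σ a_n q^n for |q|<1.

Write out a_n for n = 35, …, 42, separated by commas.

48, 91, 38, 60, 56, 90, 42, 96

n=35: 1·35 5·7 7·5 35·1  f→[1+5+7+35]=48
n=36: 1·36 2·18 3·12 4·9 6·6 9·4 12·3 18·2 36·1  f→[1+2+3+4+6+9+12+18+36]=91
[q^37] f(1)=1,f(37)=37 ⇒ 38
q^38  k|38↦f(k): 38:38 19:19 2:2 1:1  a_38=60
n=39: 1·39 3·13 13·3 39·1  f→[1+3+13+39]=56
d|40:{40,20,10,8,5,4,2,1}  Σf=40+20+10+8+5+4+2+1=90
d|41:{1,41}  Σf=1+41=42
n=42: 42·1 21·2 14·3 7·6 6·7 3·14 2·21 1·42  f→[42+21+14+7+6+3+2+1]=96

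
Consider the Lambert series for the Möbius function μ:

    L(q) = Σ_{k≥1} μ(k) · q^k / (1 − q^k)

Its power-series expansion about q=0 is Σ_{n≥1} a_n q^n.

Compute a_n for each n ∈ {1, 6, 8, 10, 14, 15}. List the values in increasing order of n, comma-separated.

1, 0, 0, 0, 0, 0

d|1:{1}  Σμ=1=1
d|6:{6,3,2,1}  Σμ=1+(-1)+(-1)+1=0
n=8: 8·1 4·2 2·4 1·8  μ→[0+0+(-1)+1]=0
[q^10] μ(1)=1,μ(2)=-1,μ(5)=-1,μ(10)=1 ⇒ 0
d|14:{1,2,7,14}  Σμ=1+(-1)+(-1)+1=0
d|15:{15,5,3,1}  Σμ=1+(-1)+(-1)+1=0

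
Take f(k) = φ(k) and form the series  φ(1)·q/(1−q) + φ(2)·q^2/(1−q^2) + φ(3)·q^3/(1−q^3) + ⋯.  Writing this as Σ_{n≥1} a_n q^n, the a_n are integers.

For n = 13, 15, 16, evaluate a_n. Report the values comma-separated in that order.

d|13:{13,1}  Σφ=12+1=13
n=15: 15·1 5·3 3·5 1·15  φ→[8+4+2+1]=15
q^16  k|16↦φ(k): 1:1 2:1 4:2 8:4 16:8  a_16=16

13, 15, 16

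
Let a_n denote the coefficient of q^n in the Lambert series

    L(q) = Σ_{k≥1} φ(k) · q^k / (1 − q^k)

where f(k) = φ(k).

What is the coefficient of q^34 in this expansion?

[q^34] φ(1)=1,φ(2)=1,φ(17)=16,φ(34)=16 ⇒ 34

a_34 = 34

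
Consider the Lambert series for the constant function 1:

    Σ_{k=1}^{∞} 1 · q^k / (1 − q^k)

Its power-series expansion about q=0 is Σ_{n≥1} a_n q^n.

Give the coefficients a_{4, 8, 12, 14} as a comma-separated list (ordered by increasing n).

3, 4, 6, 4

q^4  k|4↦f(k): 4:1 2:1 1:1  a_4=3
d|8:{8,4,2,1}  Σf=1+1+1+1=4
n=12: 1·12 2·6 3·4 4·3 6·2 12·1  f→[1+1+1+1+1+1]=6
[q^14] f(1)=1,f(2)=1,f(7)=1,f(14)=1 ⇒ 4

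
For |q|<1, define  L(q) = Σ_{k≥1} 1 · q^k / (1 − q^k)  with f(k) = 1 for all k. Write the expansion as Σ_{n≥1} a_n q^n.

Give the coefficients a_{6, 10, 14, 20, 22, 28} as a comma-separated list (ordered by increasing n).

d|6:{1,2,3,6}  Σf=1+1+1+1=4
d|10:{10,5,2,1}  Σf=1+1+1+1=4
n=14: 14·1 7·2 2·7 1·14  f→[1+1+1+1]=4
n=20: 20·1 10·2 5·4 4·5 2·10 1·20  f→[1+1+1+1+1+1]=6
n=22: 1·22 2·11 11·2 22·1  f→[1+1+1+1]=4
q^28  k|28↦f(k): 1:1 2:1 4:1 7:1 14:1 28:1  a_28=6

4, 4, 4, 6, 4, 6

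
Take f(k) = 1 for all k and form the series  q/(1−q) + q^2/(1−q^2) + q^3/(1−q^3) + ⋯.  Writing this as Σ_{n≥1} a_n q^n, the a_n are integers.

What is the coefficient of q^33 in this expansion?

a_33 = 4

[q^33] f(33)=1,f(11)=1,f(3)=1,f(1)=1 ⇒ 4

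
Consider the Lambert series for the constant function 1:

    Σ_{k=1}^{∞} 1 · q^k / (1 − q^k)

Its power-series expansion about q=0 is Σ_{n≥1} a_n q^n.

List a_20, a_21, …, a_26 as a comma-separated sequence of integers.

d|20:{20,10,5,4,2,1}  Σf=1+1+1+1+1+1=6
n=21: 1·21 3·7 7·3 21·1  f→[1+1+1+1]=4
n=22: 22·1 11·2 2·11 1·22  f→[1+1+1+1]=4
[q^23] f(1)=1,f(23)=1 ⇒ 2
[q^24] f(24)=1,f(12)=1,f(8)=1,f(6)=1,f(4)=1,f(3)=1,f(2)=1,f(1)=1 ⇒ 8
[q^25] f(1)=1,f(5)=1,f(25)=1 ⇒ 3
n=26: 26·1 13·2 2·13 1·26  f→[1+1+1+1]=4

6, 4, 4, 2, 8, 3, 4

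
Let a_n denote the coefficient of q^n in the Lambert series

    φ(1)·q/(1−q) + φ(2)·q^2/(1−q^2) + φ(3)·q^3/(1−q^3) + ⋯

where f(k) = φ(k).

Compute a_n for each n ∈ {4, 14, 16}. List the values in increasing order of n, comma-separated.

q^4  k|4↦φ(k): 1:1 2:1 4:2  a_4=4
q^14  k|14↦φ(k): 14:6 7:6 2:1 1:1  a_14=14
q^16  k|16↦φ(k): 1:1 2:1 4:2 8:4 16:8  a_16=16

4, 14, 16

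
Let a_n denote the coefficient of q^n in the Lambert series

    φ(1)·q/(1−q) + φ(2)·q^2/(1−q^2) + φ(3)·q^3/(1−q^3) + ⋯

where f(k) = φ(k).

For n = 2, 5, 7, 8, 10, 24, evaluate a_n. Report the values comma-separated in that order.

q^2  k|2↦φ(k): 2:1 1:1  a_2=2
q^5  k|5↦φ(k): 1:1 5:4  a_5=5
d|7:{7,1}  Σφ=6+1=7
q^8  k|8↦φ(k): 1:1 2:1 4:2 8:4  a_8=8
q^10  k|10↦φ(k): 10:4 5:4 2:1 1:1  a_10=10
q^24  k|24↦φ(k): 1:1 2:1 3:2 4:2 6:2 8:4 12:4 24:8  a_24=24

2, 5, 7, 8, 10, 24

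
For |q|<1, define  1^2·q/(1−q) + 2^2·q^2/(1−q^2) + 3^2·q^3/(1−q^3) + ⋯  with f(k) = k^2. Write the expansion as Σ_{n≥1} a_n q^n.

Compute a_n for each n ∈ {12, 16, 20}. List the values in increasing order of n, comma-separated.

210, 341, 546

q^12  k|12↦f(k): 12:144 6:36 4:16 3:9 2:4 1:1  a_12=210
q^16  k|16↦f(k): 1:1 2:4 4:16 8:64 16:256  a_16=341
[q^20] f(1)=1,f(2)=4,f(4)=16,f(5)=25,f(10)=100,f(20)=400 ⇒ 546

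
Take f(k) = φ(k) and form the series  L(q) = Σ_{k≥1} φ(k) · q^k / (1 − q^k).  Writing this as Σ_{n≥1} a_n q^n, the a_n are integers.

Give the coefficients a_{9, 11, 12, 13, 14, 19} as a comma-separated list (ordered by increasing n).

q^9  k|9↦φ(k): 9:6 3:2 1:1  a_9=9
d|11:{1,11}  Σφ=1+10=11
n=12: 12·1 6·2 4·3 3·4 2·6 1·12  φ→[4+2+2+2+1+1]=12
d|13:{13,1}  Σφ=12+1=13
d|14:{14,7,2,1}  Σφ=6+6+1+1=14
[q^19] φ(19)=18,φ(1)=1 ⇒ 19

9, 11, 12, 13, 14, 19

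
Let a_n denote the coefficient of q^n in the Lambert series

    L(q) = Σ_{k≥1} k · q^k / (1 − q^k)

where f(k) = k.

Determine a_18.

q^18  k|18↦f(k): 1:1 2:2 3:3 6:6 9:9 18:18  a_18=39

a_18 = 39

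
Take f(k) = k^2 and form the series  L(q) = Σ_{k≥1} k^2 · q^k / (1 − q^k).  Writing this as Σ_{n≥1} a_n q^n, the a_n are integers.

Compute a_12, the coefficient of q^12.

[q^12] f(12)=144,f(6)=36,f(4)=16,f(3)=9,f(2)=4,f(1)=1 ⇒ 210

a_12 = 210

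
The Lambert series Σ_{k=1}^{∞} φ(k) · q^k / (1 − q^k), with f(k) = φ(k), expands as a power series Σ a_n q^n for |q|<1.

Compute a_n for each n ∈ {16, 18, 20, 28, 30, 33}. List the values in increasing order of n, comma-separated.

[q^16] φ(16)=8,φ(8)=4,φ(4)=2,φ(2)=1,φ(1)=1 ⇒ 16
[q^18] φ(18)=6,φ(9)=6,φ(6)=2,φ(3)=2,φ(2)=1,φ(1)=1 ⇒ 18
[q^20] φ(1)=1,φ(2)=1,φ(4)=2,φ(5)=4,φ(10)=4,φ(20)=8 ⇒ 20
[q^28] φ(28)=12,φ(14)=6,φ(7)=6,φ(4)=2,φ(2)=1,φ(1)=1 ⇒ 28
q^30  k|30↦φ(k): 1:1 2:1 3:2 5:4 6:2 10:4 15:8 30:8  a_30=30
[q^33] φ(1)=1,φ(3)=2,φ(11)=10,φ(33)=20 ⇒ 33

16, 18, 20, 28, 30, 33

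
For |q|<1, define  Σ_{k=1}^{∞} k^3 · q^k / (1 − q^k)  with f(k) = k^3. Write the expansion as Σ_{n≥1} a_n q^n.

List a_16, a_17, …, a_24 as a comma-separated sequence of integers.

n=16: 1·16 2·8 4·4 8·2 16·1  f→[1+8+64+512+4096]=4681
q^17  k|17↦f(k): 1:1 17:4913  a_17=4914
[q^18] f(18)=5832,f(9)=729,f(6)=216,f(3)=27,f(2)=8,f(1)=1 ⇒ 6813
n=19: 19·1 1·19  f→[6859+1]=6860
[q^20] f(1)=1,f(2)=8,f(4)=64,f(5)=125,f(10)=1000,f(20)=8000 ⇒ 9198
d|21:{21,7,3,1}  Σf=9261+343+27+1=9632
[q^22] f(1)=1,f(2)=8,f(11)=1331,f(22)=10648 ⇒ 11988
d|23:{23,1}  Σf=12167+1=12168
d|24:{1,2,3,4,6,8,12,24}  Σf=1+8+27+64+216+512+1728+13824=16380

4681, 4914, 6813, 6860, 9198, 9632, 11988, 12168, 16380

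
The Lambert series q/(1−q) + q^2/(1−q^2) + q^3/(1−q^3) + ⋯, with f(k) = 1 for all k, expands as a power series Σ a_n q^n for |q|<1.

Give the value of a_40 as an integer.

q^40  k|40↦f(k): 1:1 2:1 4:1 5:1 8:1 10:1 20:1 40:1  a_40=8

a_40 = 8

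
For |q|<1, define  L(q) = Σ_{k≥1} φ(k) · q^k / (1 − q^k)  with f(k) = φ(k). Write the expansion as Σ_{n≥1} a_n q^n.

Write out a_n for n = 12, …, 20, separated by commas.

[q^12] φ(1)=1,φ(2)=1,φ(3)=2,φ(4)=2,φ(6)=2,φ(12)=4 ⇒ 12
n=13: 1·13 13·1  φ→[1+12]=13
d|14:{14,7,2,1}  Σφ=6+6+1+1=14
q^15  k|15↦φ(k): 15:8 5:4 3:2 1:1  a_15=15
q^16  k|16↦φ(k): 1:1 2:1 4:2 8:4 16:8  a_16=16
[q^17] φ(17)=16,φ(1)=1 ⇒ 17
d|18:{18,9,6,3,2,1}  Σφ=6+6+2+2+1+1=18
[q^19] φ(19)=18,φ(1)=1 ⇒ 19
d|20:{1,2,4,5,10,20}  Σφ=1+1+2+4+4+8=20

12, 13, 14, 15, 16, 17, 18, 19, 20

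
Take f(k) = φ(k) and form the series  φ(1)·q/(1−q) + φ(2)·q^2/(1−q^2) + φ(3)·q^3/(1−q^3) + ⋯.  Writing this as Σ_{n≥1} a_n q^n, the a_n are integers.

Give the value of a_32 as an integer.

q^32  k|32↦φ(k): 1:1 2:1 4:2 8:4 16:8 32:16  a_32=32

a_32 = 32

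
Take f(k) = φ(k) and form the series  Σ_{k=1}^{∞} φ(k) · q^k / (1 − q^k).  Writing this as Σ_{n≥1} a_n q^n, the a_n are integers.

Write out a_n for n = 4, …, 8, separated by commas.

n=4: 1·4 2·2 4·1  φ→[1+1+2]=4
n=5: 1·5 5·1  φ→[1+4]=5
d|6:{1,2,3,6}  Σφ=1+1+2+2=6
n=7: 7·1 1·7  φ→[6+1]=7
[q^8] φ(1)=1,φ(2)=1,φ(4)=2,φ(8)=4 ⇒ 8

4, 5, 6, 7, 8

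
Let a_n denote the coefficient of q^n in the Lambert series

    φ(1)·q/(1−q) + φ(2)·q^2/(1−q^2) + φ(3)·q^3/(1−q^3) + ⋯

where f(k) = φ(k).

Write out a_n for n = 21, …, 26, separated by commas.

n=21: 1·21 3·7 7·3 21·1  φ→[1+2+6+12]=21
q^22  k|22↦φ(k): 22:10 11:10 2:1 1:1  a_22=22
n=23: 23·1 1·23  φ→[22+1]=23
n=24: 24·1 12·2 8·3 6·4 4·6 3·8 2·12 1·24  φ→[8+4+4+2+2+2+1+1]=24
[q^25] φ(25)=20,φ(5)=4,φ(1)=1 ⇒ 25
n=26: 26·1 13·2 2·13 1·26  φ→[12+12+1+1]=26

21, 22, 23, 24, 25, 26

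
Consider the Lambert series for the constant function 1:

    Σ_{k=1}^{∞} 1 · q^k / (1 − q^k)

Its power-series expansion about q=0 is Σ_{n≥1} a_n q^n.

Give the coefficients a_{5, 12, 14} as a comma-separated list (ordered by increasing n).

d|5:{5,1}  Σf=1+1=2
n=12: 12·1 6·2 4·3 3·4 2·6 1·12  f→[1+1+1+1+1+1]=6
d|14:{14,7,2,1}  Σf=1+1+1+1=4

2, 6, 4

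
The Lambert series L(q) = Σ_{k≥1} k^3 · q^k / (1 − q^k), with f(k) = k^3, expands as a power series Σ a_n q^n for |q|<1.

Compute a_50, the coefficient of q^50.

a_50 = 141759

q^50  k|50↦f(k): 50:125000 25:15625 10:1000 5:125 2:8 1:1  a_50=141759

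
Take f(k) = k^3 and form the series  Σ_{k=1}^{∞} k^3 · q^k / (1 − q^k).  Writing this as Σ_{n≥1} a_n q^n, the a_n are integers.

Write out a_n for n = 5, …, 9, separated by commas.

d|5:{5,1}  Σf=125+1=126
d|6:{6,3,2,1}  Σf=216+27+8+1=252
[q^7] f(1)=1,f(7)=343 ⇒ 344
n=8: 8·1 4·2 2·4 1·8  f→[512+64+8+1]=585
q^9  k|9↦f(k): 1:1 3:27 9:729  a_9=757

126, 252, 344, 585, 757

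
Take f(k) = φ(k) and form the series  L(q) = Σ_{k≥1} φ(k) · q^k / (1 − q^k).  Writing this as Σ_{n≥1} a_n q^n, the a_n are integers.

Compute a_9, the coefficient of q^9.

q^9  k|9↦φ(k): 1:1 3:2 9:6  a_9=9

a_9 = 9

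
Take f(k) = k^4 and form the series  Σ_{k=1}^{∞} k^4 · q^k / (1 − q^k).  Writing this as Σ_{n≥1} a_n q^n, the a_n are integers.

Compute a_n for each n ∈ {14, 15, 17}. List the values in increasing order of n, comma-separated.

q^14  k|14↦f(k): 1:1 2:16 7:2401 14:38416  a_14=40834
n=15: 1·15 3·5 5·3 15·1  f→[1+81+625+50625]=51332
[q^17] f(17)=83521,f(1)=1 ⇒ 83522

40834, 51332, 83522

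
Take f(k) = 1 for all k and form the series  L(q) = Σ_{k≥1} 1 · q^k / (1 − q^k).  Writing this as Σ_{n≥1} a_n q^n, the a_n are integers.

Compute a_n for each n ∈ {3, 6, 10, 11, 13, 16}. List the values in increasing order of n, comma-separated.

2, 4, 4, 2, 2, 5

n=3: 1·3 3·1  f→[1+1]=2
n=6: 6·1 3·2 2·3 1·6  f→[1+1+1+1]=4
[q^10] f(10)=1,f(5)=1,f(2)=1,f(1)=1 ⇒ 4
d|11:{1,11}  Σf=1+1=2
d|13:{1,13}  Σf=1+1=2
q^16  k|16↦f(k): 16:1 8:1 4:1 2:1 1:1  a_16=5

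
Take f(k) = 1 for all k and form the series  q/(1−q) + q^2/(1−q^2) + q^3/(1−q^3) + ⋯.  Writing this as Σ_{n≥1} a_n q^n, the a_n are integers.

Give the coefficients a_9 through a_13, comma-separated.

q^9  k|9↦f(k): 1:1 3:1 9:1  a_9=3
n=10: 1·10 2·5 5·2 10·1  f→[1+1+1+1]=4
d|11:{1,11}  Σf=1+1=2
[q^12] f(12)=1,f(6)=1,f(4)=1,f(3)=1,f(2)=1,f(1)=1 ⇒ 6
n=13: 1·13 13·1  f→[1+1]=2

3, 4, 2, 6, 2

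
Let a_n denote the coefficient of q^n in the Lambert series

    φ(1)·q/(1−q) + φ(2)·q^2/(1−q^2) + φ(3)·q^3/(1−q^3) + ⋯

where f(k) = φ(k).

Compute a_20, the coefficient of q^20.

q^20  k|20↦φ(k): 1:1 2:1 4:2 5:4 10:4 20:8  a_20=20

a_20 = 20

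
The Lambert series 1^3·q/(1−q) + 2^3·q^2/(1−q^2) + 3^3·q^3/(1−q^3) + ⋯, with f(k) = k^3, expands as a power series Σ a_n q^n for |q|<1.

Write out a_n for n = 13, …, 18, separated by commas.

[q^13] f(1)=1,f(13)=2197 ⇒ 2198
n=14: 1·14 2·7 7·2 14·1  f→[1+8+343+2744]=3096
[q^15] f(15)=3375,f(5)=125,f(3)=27,f(1)=1 ⇒ 3528
q^16  k|16↦f(k): 16:4096 8:512 4:64 2:8 1:1  a_16=4681
q^17  k|17↦f(k): 17:4913 1:1  a_17=4914
n=18: 18·1 9·2 6·3 3·6 2·9 1·18  f→[5832+729+216+27+8+1]=6813

2198, 3096, 3528, 4681, 4914, 6813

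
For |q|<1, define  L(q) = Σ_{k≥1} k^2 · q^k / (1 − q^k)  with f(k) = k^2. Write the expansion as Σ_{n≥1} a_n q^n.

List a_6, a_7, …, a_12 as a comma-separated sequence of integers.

50, 50, 85, 91, 130, 122, 210

n=6: 1·6 2·3 3·2 6·1  f→[1+4+9+36]=50
[q^7] f(7)=49,f(1)=1 ⇒ 50
n=8: 1·8 2·4 4·2 8·1  f→[1+4+16+64]=85
[q^9] f(9)=81,f(3)=9,f(1)=1 ⇒ 91
n=10: 10·1 5·2 2·5 1·10  f→[100+25+4+1]=130
[q^11] f(11)=121,f(1)=1 ⇒ 122
[q^12] f(1)=1,f(2)=4,f(3)=9,f(4)=16,f(6)=36,f(12)=144 ⇒ 210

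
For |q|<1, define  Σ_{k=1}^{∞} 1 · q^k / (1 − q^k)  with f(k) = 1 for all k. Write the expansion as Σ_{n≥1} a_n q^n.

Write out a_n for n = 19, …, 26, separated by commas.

[q^19] f(19)=1,f(1)=1 ⇒ 2
d|20:{1,2,4,5,10,20}  Σf=1+1+1+1+1+1=6
q^21  k|21↦f(k): 21:1 7:1 3:1 1:1  a_21=4
q^22  k|22↦f(k): 1:1 2:1 11:1 22:1  a_22=4
[q^23] f(1)=1,f(23)=1 ⇒ 2
n=24: 24·1 12·2 8·3 6·4 4·6 3·8 2·12 1·24  f→[1+1+1+1+1+1+1+1]=8
d|25:{25,5,1}  Σf=1+1+1=3
q^26  k|26↦f(k): 26:1 13:1 2:1 1:1  a_26=4

2, 6, 4, 4, 2, 8, 3, 4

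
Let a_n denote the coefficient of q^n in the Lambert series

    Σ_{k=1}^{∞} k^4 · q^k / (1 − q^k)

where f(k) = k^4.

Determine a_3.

[q^3] f(1)=1,f(3)=81 ⇒ 82

a_3 = 82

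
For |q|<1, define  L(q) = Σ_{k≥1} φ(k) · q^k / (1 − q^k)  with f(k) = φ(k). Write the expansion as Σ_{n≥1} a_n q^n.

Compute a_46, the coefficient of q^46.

n=46: 1·46 2·23 23·2 46·1  φ→[1+1+22+22]=46

a_46 = 46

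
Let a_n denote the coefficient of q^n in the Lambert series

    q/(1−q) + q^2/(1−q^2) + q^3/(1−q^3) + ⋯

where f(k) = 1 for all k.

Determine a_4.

q^4  k|4↦f(k): 1:1 2:1 4:1  a_4=3

a_4 = 3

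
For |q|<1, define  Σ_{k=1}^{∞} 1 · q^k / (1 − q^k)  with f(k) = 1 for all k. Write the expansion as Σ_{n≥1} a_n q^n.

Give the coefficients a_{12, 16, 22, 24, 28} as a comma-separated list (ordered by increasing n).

6, 5, 4, 8, 6

q^12  k|12↦f(k): 1:1 2:1 3:1 4:1 6:1 12:1  a_12=6
q^16  k|16↦f(k): 1:1 2:1 4:1 8:1 16:1  a_16=5
d|22:{1,2,11,22}  Σf=1+1+1+1=4
d|24:{1,2,3,4,6,8,12,24}  Σf=1+1+1+1+1+1+1+1=8
n=28: 1·28 2·14 4·7 7·4 14·2 28·1  f→[1+1+1+1+1+1]=6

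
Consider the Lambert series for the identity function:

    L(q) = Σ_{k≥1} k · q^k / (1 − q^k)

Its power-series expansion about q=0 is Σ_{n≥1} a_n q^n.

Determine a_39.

a_39 = 56

n=39: 39·1 13·3 3·13 1·39  f→[39+13+3+1]=56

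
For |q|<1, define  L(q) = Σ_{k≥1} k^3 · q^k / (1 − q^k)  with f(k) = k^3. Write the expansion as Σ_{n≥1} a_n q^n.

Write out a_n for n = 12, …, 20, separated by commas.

[q^12] f(12)=1728,f(6)=216,f(4)=64,f(3)=27,f(2)=8,f(1)=1 ⇒ 2044
d|13:{1,13}  Σf=1+2197=2198
q^14  k|14↦f(k): 1:1 2:8 7:343 14:2744  a_14=3096
[q^15] f(1)=1,f(3)=27,f(5)=125,f(15)=3375 ⇒ 3528
n=16: 16·1 8·2 4·4 2·8 1·16  f→[4096+512+64+8+1]=4681
n=17: 1·17 17·1  f→[1+4913]=4914
d|18:{18,9,6,3,2,1}  Σf=5832+729+216+27+8+1=6813
q^19  k|19↦f(k): 19:6859 1:1  a_19=6860
n=20: 1·20 2·10 4·5 5·4 10·2 20·1  f→[1+8+64+125+1000+8000]=9198

2044, 2198, 3096, 3528, 4681, 4914, 6813, 6860, 9198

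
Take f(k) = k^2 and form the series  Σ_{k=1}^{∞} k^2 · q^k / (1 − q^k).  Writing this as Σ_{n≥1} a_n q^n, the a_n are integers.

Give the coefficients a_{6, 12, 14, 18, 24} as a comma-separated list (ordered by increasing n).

d|6:{1,2,3,6}  Σf=1+4+9+36=50
q^12  k|12↦f(k): 12:144 6:36 4:16 3:9 2:4 1:1  a_12=210
d|14:{1,2,7,14}  Σf=1+4+49+196=250
q^18  k|18↦f(k): 18:324 9:81 6:36 3:9 2:4 1:1  a_18=455
[q^24] f(24)=576,f(12)=144,f(8)=64,f(6)=36,f(4)=16,f(3)=9,f(2)=4,f(1)=1 ⇒ 850

50, 210, 250, 455, 850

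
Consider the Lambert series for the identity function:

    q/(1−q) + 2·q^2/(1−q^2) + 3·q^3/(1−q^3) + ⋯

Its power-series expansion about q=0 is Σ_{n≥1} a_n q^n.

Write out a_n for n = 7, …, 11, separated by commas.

8, 15, 13, 18, 12

d|7:{1,7}  Σf=1+7=8
n=8: 1·8 2·4 4·2 8·1  f→[1+2+4+8]=15
q^9  k|9↦f(k): 1:1 3:3 9:9  a_9=13
q^10  k|10↦f(k): 10:10 5:5 2:2 1:1  a_10=18
[q^11] f(11)=11,f(1)=1 ⇒ 12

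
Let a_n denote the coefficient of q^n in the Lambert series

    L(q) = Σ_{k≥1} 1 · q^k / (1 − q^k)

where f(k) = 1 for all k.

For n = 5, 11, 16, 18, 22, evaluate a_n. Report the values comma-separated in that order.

2, 2, 5, 6, 4

n=5: 5·1 1·5  f→[1+1]=2
q^11  k|11↦f(k): 11:1 1:1  a_11=2
[q^16] f(1)=1,f(2)=1,f(4)=1,f(8)=1,f(16)=1 ⇒ 5
n=18: 1·18 2·9 3·6 6·3 9·2 18·1  f→[1+1+1+1+1+1]=6
[q^22] f(22)=1,f(11)=1,f(2)=1,f(1)=1 ⇒ 4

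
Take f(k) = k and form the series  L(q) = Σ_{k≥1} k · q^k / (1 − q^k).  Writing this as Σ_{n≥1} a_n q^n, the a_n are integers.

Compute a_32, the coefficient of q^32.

q^32  k|32↦f(k): 32:32 16:16 8:8 4:4 2:2 1:1  a_32=63

a_32 = 63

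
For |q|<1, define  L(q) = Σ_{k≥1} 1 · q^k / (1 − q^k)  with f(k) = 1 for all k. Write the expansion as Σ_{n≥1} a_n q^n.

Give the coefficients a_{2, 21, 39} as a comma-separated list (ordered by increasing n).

2, 4, 4

n=2: 1·2 2·1  f→[1+1]=2
q^21  k|21↦f(k): 1:1 3:1 7:1 21:1  a_21=4
q^39  k|39↦f(k): 1:1 3:1 13:1 39:1  a_39=4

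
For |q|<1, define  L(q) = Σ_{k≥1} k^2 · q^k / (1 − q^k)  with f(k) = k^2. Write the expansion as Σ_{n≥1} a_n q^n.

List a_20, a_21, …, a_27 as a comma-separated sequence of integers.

546, 500, 610, 530, 850, 651, 850, 820

q^20  k|20↦f(k): 1:1 2:4 4:16 5:25 10:100 20:400  a_20=546
n=21: 21·1 7·3 3·7 1·21  f→[441+49+9+1]=500
q^22  k|22↦f(k): 1:1 2:4 11:121 22:484  a_22=610
d|23:{23,1}  Σf=529+1=530
n=24: 1·24 2·12 3·8 4·6 6·4 8·3 12·2 24·1  f→[1+4+9+16+36+64+144+576]=850
[q^25] f(1)=1,f(5)=25,f(25)=625 ⇒ 651
[q^26] f(1)=1,f(2)=4,f(13)=169,f(26)=676 ⇒ 850
n=27: 27·1 9·3 3·9 1·27  f→[729+81+9+1]=820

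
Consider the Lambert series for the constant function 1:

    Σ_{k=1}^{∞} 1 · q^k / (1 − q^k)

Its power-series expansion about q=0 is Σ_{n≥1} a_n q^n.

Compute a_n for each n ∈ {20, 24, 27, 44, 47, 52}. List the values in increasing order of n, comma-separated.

6, 8, 4, 6, 2, 6

d|20:{1,2,4,5,10,20}  Σf=1+1+1+1+1+1=6
d|24:{1,2,3,4,6,8,12,24}  Σf=1+1+1+1+1+1+1+1=8
q^27  k|27↦f(k): 27:1 9:1 3:1 1:1  a_27=4
[q^44] f(44)=1,f(22)=1,f(11)=1,f(4)=1,f(2)=1,f(1)=1 ⇒ 6
n=47: 1·47 47·1  f→[1+1]=2
q^52  k|52↦f(k): 52:1 26:1 13:1 4:1 2:1 1:1  a_52=6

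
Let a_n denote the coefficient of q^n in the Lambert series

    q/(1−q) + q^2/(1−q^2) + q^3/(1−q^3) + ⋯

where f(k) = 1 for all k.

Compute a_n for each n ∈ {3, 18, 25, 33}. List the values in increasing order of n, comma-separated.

n=3: 1·3 3·1  f→[1+1]=2
d|18:{18,9,6,3,2,1}  Σf=1+1+1+1+1+1=6
d|25:{25,5,1}  Σf=1+1+1=3
n=33: 1·33 3·11 11·3 33·1  f→[1+1+1+1]=4

2, 6, 3, 4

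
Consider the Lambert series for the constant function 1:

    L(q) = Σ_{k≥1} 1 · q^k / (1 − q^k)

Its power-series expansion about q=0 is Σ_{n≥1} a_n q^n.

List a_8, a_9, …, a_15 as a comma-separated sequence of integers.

4, 3, 4, 2, 6, 2, 4, 4

d|8:{8,4,2,1}  Σf=1+1+1+1=4
[q^9] f(1)=1,f(3)=1,f(9)=1 ⇒ 3
n=10: 1·10 2·5 5·2 10·1  f→[1+1+1+1]=4
n=11: 1·11 11·1  f→[1+1]=2
q^12  k|12↦f(k): 1:1 2:1 3:1 4:1 6:1 12:1  a_12=6
n=13: 1·13 13·1  f→[1+1]=2
d|14:{1,2,7,14}  Σf=1+1+1+1=4
d|15:{1,3,5,15}  Σf=1+1+1+1=4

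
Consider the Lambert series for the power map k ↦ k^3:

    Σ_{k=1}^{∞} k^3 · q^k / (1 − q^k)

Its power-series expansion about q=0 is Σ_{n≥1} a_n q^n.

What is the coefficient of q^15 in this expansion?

a_15 = 3528

d|15:{1,3,5,15}  Σf=1+27+125+3375=3528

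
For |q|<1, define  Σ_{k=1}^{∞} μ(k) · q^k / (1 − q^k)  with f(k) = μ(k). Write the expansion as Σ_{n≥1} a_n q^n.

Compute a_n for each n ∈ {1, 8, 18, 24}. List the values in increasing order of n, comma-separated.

1, 0, 0, 0

q^1  k|1↦μ(k): 1:1  a_1=1
q^8  k|8↦μ(k): 8:0 4:0 2:-1 1:1  a_8=0
d|18:{18,9,6,3,2,1}  Σμ=0+0+1+(-1)+(-1)+1=0
d|24:{24,12,8,6,4,3,2,1}  Σμ=0+0+0+1+0+(-1)+(-1)+1=0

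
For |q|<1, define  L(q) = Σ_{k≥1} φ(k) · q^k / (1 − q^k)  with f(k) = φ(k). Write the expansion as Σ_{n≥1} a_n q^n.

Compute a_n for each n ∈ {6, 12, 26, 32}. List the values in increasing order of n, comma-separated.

d|6:{6,3,2,1}  Σφ=2+2+1+1=6
[q^12] φ(12)=4,φ(6)=2,φ(4)=2,φ(3)=2,φ(2)=1,φ(1)=1 ⇒ 12
n=26: 26·1 13·2 2·13 1·26  φ→[12+12+1+1]=26
[q^32] φ(1)=1,φ(2)=1,φ(4)=2,φ(8)=4,φ(16)=8,φ(32)=16 ⇒ 32

6, 12, 26, 32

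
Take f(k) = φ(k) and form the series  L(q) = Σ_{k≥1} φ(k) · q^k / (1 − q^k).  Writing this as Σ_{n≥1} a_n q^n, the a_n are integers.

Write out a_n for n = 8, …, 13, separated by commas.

d|8:{8,4,2,1}  Σφ=4+2+1+1=8
d|9:{9,3,1}  Σφ=6+2+1=9
q^10  k|10↦φ(k): 10:4 5:4 2:1 1:1  a_10=10
n=11: 11·1 1·11  φ→[10+1]=11
n=12: 12·1 6·2 4·3 3·4 2·6 1·12  φ→[4+2+2+2+1+1]=12
d|13:{1,13}  Σφ=1+12=13

8, 9, 10, 11, 12, 13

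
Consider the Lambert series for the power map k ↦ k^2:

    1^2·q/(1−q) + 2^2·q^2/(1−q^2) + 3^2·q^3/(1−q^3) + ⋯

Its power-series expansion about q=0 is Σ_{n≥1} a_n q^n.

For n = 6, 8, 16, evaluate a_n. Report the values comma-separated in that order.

50, 85, 341

[q^6] f(6)=36,f(3)=9,f(2)=4,f(1)=1 ⇒ 50
n=8: 1·8 2·4 4·2 8·1  f→[1+4+16+64]=85
[q^16] f(1)=1,f(2)=4,f(4)=16,f(8)=64,f(16)=256 ⇒ 341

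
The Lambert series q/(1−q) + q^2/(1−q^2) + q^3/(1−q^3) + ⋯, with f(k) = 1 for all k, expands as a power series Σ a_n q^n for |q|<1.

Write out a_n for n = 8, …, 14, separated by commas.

d|8:{1,2,4,8}  Σf=1+1+1+1=4
[q^9] f(1)=1,f(3)=1,f(9)=1 ⇒ 3
n=10: 10·1 5·2 2·5 1·10  f→[1+1+1+1]=4
[q^11] f(11)=1,f(1)=1 ⇒ 2
q^12  k|12↦f(k): 12:1 6:1 4:1 3:1 2:1 1:1  a_12=6
q^13  k|13↦f(k): 1:1 13:1  a_13=2
[q^14] f(1)=1,f(2)=1,f(7)=1,f(14)=1 ⇒ 4

4, 3, 4, 2, 6, 2, 4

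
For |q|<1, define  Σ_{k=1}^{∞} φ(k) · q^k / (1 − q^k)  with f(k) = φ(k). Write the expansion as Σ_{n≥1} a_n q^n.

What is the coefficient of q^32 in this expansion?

q^32  k|32↦φ(k): 1:1 2:1 4:2 8:4 16:8 32:16  a_32=32

a_32 = 32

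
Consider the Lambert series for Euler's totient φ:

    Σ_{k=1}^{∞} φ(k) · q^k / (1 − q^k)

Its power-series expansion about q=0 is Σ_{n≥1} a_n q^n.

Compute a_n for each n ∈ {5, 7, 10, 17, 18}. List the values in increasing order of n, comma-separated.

d|5:{1,5}  Σφ=1+4=5
[q^7] φ(7)=6,φ(1)=1 ⇒ 7
[q^10] φ(1)=1,φ(2)=1,φ(5)=4,φ(10)=4 ⇒ 10
d|17:{1,17}  Σφ=1+16=17
n=18: 1·18 2·9 3·6 6·3 9·2 18·1  φ→[1+1+2+2+6+6]=18

5, 7, 10, 17, 18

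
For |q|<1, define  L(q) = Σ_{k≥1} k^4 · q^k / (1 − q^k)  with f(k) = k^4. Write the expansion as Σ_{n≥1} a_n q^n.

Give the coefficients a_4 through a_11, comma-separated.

273, 626, 1394, 2402, 4369, 6643, 10642, 14642

d|4:{1,2,4}  Σf=1+16+256=273
[q^5] f(1)=1,f(5)=625 ⇒ 626
d|6:{1,2,3,6}  Σf=1+16+81+1296=1394
d|7:{1,7}  Σf=1+2401=2402
q^8  k|8↦f(k): 1:1 2:16 4:256 8:4096  a_8=4369
q^9  k|9↦f(k): 9:6561 3:81 1:1  a_9=6643
n=10: 10·1 5·2 2·5 1·10  f→[10000+625+16+1]=10642
n=11: 1·11 11·1  f→[1+14641]=14642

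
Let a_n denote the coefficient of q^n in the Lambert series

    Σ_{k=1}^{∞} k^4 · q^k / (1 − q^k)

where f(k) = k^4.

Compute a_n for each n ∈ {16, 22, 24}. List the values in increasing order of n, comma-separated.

q^16  k|16↦f(k): 1:1 2:16 4:256 8:4096 16:65536  a_16=69905
n=22: 1·22 2·11 11·2 22·1  f→[1+16+14641+234256]=248914
d|24:{1,2,3,4,6,8,12,24}  Σf=1+16+81+256+1296+4096+20736+331776=358258

69905, 248914, 358258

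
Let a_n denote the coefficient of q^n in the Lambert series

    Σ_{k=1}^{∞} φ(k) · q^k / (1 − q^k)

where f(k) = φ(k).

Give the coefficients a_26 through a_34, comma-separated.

q^26  k|26↦φ(k): 1:1 2:1 13:12 26:12  a_26=26
q^27  k|27↦φ(k): 1:1 3:2 9:6 27:18  a_27=27
[q^28] φ(28)=12,φ(14)=6,φ(7)=6,φ(4)=2,φ(2)=1,φ(1)=1 ⇒ 28
n=29: 1·29 29·1  φ→[1+28]=29
n=30: 30·1 15·2 10·3 6·5 5·6 3·10 2·15 1·30  φ→[8+8+4+2+4+2+1+1]=30
[q^31] φ(31)=30,φ(1)=1 ⇒ 31
n=32: 1·32 2·16 4·8 8·4 16·2 32·1  φ→[1+1+2+4+8+16]=32
n=33: 1·33 3·11 11·3 33·1  φ→[1+2+10+20]=33
n=34: 34·1 17·2 2·17 1·34  φ→[16+16+1+1]=34

26, 27, 28, 29, 30, 31, 32, 33, 34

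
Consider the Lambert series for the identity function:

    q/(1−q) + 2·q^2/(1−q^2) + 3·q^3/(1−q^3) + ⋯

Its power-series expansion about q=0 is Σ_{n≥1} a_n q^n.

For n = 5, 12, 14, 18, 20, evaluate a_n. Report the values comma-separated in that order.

d|5:{5,1}  Σf=5+1=6
d|12:{1,2,3,4,6,12}  Σf=1+2+3+4+6+12=28
[q^14] f(1)=1,f(2)=2,f(7)=7,f(14)=14 ⇒ 24
q^18  k|18↦f(k): 18:18 9:9 6:6 3:3 2:2 1:1  a_18=39
[q^20] f(20)=20,f(10)=10,f(5)=5,f(4)=4,f(2)=2,f(1)=1 ⇒ 42

6, 28, 24, 39, 42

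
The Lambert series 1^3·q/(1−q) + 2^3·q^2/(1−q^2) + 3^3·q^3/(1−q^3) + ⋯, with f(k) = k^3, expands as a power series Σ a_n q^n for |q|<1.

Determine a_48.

a_48 = 131068

n=48: 48·1 24·2 16·3 12·4 8·6 6·8 4·12 3·16 2·24 1·48  f→[110592+13824+4096+1728+512+216+64+27+8+1]=131068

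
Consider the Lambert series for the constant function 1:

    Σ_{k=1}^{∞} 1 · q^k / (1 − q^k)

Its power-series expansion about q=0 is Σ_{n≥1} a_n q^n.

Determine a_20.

[q^20] f(20)=1,f(10)=1,f(5)=1,f(4)=1,f(2)=1,f(1)=1 ⇒ 6

a_20 = 6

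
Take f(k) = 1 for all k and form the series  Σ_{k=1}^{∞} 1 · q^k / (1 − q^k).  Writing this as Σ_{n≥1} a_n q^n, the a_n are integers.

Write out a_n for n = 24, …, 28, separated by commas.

q^24  k|24↦f(k): 1:1 2:1 3:1 4:1 6:1 8:1 12:1 24:1  a_24=8
q^25  k|25↦f(k): 1:1 5:1 25:1  a_25=3
n=26: 26·1 13·2 2·13 1·26  f→[1+1+1+1]=4
q^27  k|27↦f(k): 27:1 9:1 3:1 1:1  a_27=4
d|28:{28,14,7,4,2,1}  Σf=1+1+1+1+1+1=6

8, 3, 4, 4, 6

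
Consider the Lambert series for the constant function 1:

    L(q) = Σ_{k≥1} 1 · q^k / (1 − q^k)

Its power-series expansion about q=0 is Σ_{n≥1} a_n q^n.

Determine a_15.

[q^15] f(15)=1,f(5)=1,f(3)=1,f(1)=1 ⇒ 4

a_15 = 4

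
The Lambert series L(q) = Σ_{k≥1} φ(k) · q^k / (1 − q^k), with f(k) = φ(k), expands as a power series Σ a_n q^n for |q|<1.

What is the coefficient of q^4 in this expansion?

[q^4] φ(4)=2,φ(2)=1,φ(1)=1 ⇒ 4

a_4 = 4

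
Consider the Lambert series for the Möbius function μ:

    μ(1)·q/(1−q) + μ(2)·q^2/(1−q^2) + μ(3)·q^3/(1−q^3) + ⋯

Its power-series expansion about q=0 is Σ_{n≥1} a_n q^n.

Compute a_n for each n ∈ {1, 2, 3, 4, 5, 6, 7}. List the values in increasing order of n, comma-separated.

n=1: 1·1  μ→[1]=1
q^2  k|2↦μ(k): 1:1 2:-1  a_2=0
d|3:{1,3}  Σμ=1+(-1)=0
d|4:{1,2,4}  Σμ=1+(-1)+0=0
n=5: 5·1 1·5  μ→[(-1)+1]=0
q^6  k|6↦μ(k): 1:1 2:-1 3:-1 6:1  a_6=0
d|7:{7,1}  Σμ=(-1)+1=0

1, 0, 0, 0, 0, 0, 0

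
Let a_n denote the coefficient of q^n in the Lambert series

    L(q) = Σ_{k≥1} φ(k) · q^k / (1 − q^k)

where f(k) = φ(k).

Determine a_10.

n=10: 1·10 2·5 5·2 10·1  φ→[1+1+4+4]=10

a_10 = 10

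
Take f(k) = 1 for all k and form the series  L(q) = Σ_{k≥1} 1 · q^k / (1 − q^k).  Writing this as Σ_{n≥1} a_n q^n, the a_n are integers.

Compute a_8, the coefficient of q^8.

q^8  k|8↦f(k): 1:1 2:1 4:1 8:1  a_8=4

a_8 = 4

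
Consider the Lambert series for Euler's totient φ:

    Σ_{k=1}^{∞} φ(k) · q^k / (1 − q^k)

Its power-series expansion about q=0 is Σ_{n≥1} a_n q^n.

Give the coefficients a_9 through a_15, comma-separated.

q^9  k|9↦φ(k): 9:6 3:2 1:1  a_9=9
n=10: 10·1 5·2 2·5 1·10  φ→[4+4+1+1]=10
d|11:{1,11}  Σφ=1+10=11
n=12: 12·1 6·2 4·3 3·4 2·6 1·12  φ→[4+2+2+2+1+1]=12
n=13: 13·1 1·13  φ→[12+1]=13
d|14:{1,2,7,14}  Σφ=1+1+6+6=14
d|15:{15,5,3,1}  Σφ=8+4+2+1=15

9, 10, 11, 12, 13, 14, 15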